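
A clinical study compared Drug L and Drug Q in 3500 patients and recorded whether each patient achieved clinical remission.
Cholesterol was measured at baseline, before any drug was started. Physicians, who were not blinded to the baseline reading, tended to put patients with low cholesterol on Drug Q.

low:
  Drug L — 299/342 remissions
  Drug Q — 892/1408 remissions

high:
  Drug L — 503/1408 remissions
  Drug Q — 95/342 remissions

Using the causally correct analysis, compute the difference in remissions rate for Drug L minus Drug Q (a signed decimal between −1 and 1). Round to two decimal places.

+0.16

Cholesterol is set before the drug has any effect — it is not caused by the drug — and it independently drives the outcome. That makes it a confounder, so the causal comparison is within cholesterol levels.
Adjusting over the population distribution of cholesterol: 0.500·(0.874−0.634) + 0.500·(0.357−0.278) = +0.160.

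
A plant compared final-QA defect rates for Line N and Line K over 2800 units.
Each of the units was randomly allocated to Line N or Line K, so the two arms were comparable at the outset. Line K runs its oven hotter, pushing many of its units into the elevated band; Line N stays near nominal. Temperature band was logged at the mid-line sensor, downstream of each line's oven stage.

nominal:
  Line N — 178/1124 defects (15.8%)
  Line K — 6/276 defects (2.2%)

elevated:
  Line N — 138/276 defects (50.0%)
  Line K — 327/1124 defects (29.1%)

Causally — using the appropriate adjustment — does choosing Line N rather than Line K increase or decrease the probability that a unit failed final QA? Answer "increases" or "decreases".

decreases

Within every in-process temperature band level Line K has the lower rate, yet pooled Line N does — Simpson's reversal.
In-process temperature band is recorded after the line and is itself shifted by it — it sits on the causal path from line to outcome. Conditioning on a mediator would strip out part of the effect we want; the pooled comparison gives the total causal effect.
Pooled: Line N 22.6% vs Line K 23.8%; Line N is lower overall.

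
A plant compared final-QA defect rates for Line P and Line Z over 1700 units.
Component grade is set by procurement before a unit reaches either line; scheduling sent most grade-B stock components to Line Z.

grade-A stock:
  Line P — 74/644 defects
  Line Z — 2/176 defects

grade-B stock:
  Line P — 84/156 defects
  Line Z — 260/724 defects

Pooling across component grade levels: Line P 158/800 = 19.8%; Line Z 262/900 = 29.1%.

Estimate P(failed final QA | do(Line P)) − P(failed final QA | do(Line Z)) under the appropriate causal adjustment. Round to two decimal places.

Nothing the line does changes component grade; the imbalance is an allocation artefact. With component grade also predicting the outcome, the pooled figure is confounded, and the within-stratum comparison is the causal one.
Adjusting over the population distribution of component grade: 0.482·(0.115−0.011) + 0.518·(0.538−0.359) = +0.143.

+0.14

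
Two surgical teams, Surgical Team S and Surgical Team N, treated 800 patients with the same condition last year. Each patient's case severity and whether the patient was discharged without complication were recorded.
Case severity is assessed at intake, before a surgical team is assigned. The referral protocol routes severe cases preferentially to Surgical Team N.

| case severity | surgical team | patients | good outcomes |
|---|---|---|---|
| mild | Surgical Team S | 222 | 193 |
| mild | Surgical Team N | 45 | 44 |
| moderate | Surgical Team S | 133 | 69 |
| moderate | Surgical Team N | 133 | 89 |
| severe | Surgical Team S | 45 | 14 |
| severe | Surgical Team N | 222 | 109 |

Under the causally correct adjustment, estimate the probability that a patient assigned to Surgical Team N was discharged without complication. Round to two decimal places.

Since case severity is a pre-existing factor (not a product of the surgical team) and it affects the outcome on its own, it is a confounder. The stratified rates, not the pooled rate, identify the causal effect.
Standardising Surgical Team N to the population case severity mix: 0.334·44/45 + 0.333·89/133 + 0.334·109/222 = 0.713.

0.71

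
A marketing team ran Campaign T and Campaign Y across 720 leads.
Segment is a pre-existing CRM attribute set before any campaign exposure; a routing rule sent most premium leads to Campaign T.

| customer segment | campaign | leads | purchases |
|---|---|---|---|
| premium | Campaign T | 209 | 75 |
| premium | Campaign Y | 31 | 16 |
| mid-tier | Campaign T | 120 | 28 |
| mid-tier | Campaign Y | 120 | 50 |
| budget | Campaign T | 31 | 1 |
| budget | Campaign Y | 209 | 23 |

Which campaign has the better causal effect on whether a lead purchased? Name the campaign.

Campaign Y

Customer segment satisfies the back-door criterion: it is not a descendant of the campaign, and it blocks the spurious path from campaign to outcome. Adjusting for it (i.e., using the within-customer segment rates) gives the causal effect.
Within each level — premium: 35.9% vs 51.6%; mid-tier: 23.3% vs 41.7%; budget: 3.2% vs 11.0% — Campaign Y is higher every time.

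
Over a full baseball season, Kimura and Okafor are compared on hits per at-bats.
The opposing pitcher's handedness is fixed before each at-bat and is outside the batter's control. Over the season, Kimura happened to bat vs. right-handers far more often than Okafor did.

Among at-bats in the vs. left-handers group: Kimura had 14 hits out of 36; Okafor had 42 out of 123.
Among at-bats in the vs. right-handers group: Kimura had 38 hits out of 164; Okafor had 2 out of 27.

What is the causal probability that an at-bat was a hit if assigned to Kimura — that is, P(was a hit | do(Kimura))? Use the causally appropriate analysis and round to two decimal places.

0.30

Nothing the player does changes pitcher handedness; the imbalance is an allocation artefact. With pitcher handedness also predicting the outcome, the pooled figure is confounded, and the within-stratum comparison is the causal one.
Standardising Kimura to the population pitcher handedness mix: 0.454·14/36 + 0.546·38/164 = 0.303.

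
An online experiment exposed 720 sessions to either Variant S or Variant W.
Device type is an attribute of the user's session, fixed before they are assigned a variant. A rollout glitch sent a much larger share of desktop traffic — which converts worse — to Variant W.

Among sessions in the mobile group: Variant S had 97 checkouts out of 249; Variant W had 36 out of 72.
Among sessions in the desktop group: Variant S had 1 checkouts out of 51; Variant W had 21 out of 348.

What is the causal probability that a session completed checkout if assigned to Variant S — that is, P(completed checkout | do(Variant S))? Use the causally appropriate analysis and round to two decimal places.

0.18

Device type satisfies the back-door criterion: it is not a descendant of the variant, and it blocks the spurious path from variant to outcome. Adjusting for it (i.e., using the within-device type rates) gives the causal effect.
Standardising Variant S to the population device type mix: 0.446·97/249 + 0.554·1/51 = 0.185.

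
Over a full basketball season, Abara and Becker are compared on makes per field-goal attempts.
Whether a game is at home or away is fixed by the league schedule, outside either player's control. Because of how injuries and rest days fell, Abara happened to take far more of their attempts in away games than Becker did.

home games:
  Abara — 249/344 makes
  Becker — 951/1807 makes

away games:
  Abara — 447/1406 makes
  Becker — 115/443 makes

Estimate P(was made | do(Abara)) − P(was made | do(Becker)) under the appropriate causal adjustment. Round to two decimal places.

Here game venue is a common cause — it drives both which player a case falls under and the outcome. The crude comparison mixes populations; the stratum-specific rates are the causally relevant ones.
Adjusting over the population distribution of game venue: 0.538·(0.724−0.526) + 0.462·(0.318−0.260) = +0.133.

+0.13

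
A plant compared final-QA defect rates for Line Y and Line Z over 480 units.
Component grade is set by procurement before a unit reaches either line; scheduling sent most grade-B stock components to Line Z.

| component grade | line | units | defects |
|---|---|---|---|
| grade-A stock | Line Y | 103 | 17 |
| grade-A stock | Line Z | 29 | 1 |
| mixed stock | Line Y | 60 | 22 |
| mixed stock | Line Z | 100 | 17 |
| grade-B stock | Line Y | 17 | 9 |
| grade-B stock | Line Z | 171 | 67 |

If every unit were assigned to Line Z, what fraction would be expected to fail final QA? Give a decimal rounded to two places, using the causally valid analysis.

0.22

The component grade-specific comparison favours Line Z throughout, but the pooled figures favour Line Y. The question is whether to condition on component grade.
Component grade is set before the line has any effect — it is not caused by the line — and it independently drives the outcome. That makes it a confounder, so the causal comparison is within component grade levels.
Standardising Line Z to the population component grade mix: 0.275·1/29 + 0.333·17/100 + 0.392·67/171 = 0.220.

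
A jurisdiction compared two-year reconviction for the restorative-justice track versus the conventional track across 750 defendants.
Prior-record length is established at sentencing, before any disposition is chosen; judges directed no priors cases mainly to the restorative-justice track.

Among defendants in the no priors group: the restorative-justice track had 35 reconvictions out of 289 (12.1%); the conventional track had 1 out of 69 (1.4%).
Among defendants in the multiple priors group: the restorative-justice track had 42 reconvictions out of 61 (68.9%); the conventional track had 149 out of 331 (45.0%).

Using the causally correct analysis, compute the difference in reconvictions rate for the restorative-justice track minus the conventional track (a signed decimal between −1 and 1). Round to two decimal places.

+0.18

the conventional track is lower inside every prior-record length stratum but the restorative-justice track is lower in aggregate. Whether to stratify depends on how prior-record length relates to the disposition.
Prior-record length differs across dispositions for reasons unrelated to any effect of the disposition itself, and it separately predicts the outcome — a classic confounder. We must compare within prior-record length levels.
Adjusting over the population distribution of prior-record length: 0.477·(0.121−0.014) + 0.523·(0.689−0.450) = +0.175.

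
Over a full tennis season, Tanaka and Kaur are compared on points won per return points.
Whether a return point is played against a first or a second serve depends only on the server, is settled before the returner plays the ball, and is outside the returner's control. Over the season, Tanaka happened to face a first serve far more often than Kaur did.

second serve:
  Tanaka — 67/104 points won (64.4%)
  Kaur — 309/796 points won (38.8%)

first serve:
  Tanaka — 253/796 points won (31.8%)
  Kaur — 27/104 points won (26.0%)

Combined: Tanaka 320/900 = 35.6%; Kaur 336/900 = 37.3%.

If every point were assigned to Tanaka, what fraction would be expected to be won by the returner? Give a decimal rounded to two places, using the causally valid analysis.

0.48

The serve type-specific comparison favours Tanaka throughout, but the pooled figures favour Kaur. The question is whether to condition on serve type.
Serve type satisfies the back-door criterion: it is not a descendant of the player, and it blocks the spurious path from player to outcome. Adjusting for it (i.e., using the within-serve type rates) gives the causal effect.
Standardising Tanaka to the population serve type mix: 0.500·67/104 + 0.500·253/796 = 0.481.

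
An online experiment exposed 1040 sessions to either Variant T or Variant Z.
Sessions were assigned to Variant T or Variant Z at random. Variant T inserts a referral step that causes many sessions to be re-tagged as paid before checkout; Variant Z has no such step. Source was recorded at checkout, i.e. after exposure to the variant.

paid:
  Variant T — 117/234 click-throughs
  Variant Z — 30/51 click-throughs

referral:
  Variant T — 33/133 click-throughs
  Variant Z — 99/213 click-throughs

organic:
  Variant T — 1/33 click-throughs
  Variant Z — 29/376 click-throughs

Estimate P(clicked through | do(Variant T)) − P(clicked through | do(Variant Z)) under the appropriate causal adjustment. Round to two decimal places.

+0.13

Traffic source is downstream of the variant. One should not condition on a consequence of treatment, so the overall rates are the right comparison.
The causal difference is the pooled difference: 0.378 − 0.247 = +0.131.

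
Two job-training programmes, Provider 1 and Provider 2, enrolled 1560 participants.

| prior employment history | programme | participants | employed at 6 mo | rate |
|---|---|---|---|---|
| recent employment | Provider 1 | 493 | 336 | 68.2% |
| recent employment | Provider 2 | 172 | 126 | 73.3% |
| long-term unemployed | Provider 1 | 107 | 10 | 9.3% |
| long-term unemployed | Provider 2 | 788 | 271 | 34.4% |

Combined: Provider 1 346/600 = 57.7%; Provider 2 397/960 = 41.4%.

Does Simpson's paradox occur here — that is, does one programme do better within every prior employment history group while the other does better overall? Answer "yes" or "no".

Within each prior employment history level (recent employment 68.2% vs 73.3%; long-term unemployed 9.3% vs 34.4%), Provider 2 has the higher rate every time. Pooled: 57.7% vs 41.4% — Provider 1 has the higher rate overall. The two comparisons disagree.

yes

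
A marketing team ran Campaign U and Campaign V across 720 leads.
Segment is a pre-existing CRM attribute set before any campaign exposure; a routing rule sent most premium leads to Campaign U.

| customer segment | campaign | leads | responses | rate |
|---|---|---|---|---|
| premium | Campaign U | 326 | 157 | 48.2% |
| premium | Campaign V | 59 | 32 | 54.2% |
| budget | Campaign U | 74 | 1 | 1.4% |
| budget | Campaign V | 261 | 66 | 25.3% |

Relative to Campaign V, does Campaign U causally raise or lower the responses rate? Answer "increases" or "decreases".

The imbalance in customer segment arose from how leads were allocated, not from anything the campaign did; and customer segment independently affects the outcome. The pooled gap is confounded — condition on customer segment.
Within each level — premium: 48.2% vs 54.2%; budget: 1.4% vs 25.3% — Campaign V is higher every time.

decreases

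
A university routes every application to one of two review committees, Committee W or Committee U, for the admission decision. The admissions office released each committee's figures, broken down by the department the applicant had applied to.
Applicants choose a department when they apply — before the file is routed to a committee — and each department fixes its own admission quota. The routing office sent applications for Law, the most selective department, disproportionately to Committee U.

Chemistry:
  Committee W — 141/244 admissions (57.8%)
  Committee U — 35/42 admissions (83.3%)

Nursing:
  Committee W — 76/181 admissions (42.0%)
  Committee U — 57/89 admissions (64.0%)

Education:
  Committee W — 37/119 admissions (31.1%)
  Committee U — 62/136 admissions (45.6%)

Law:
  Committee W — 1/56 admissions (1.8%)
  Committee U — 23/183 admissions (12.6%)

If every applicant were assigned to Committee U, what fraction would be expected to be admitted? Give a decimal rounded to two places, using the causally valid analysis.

0.53

Nothing the review committee does changes department; the imbalance is an allocation artefact. With department also predicting the outcome, the pooled figure is confounded, and the within-stratum comparison is the causal one.
Standardising Committee U to the population department mix: 0.272·35/42 + 0.257·57/89 + 0.243·62/136 + 0.228·23/183 = 0.531.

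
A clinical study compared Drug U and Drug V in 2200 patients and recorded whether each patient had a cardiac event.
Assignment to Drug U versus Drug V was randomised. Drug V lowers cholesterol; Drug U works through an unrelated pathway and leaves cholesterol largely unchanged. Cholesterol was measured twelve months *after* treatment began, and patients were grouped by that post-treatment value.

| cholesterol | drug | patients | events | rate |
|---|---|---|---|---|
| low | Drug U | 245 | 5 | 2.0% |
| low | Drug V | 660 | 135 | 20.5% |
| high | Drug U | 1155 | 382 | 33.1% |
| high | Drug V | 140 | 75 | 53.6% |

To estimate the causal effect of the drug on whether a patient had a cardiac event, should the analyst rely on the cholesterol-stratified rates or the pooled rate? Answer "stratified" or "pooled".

The cholesterol-specific comparison favours Drug U throughout, but the pooled figures favour Drug V. The question is whether to condition on cholesterol.
Cholesterol lies on the pathway drug → cholesterol → outcome, so adjusting for it blocks the indirect effect. For the total causal effect of drug, use the unadjusted pooled rates.
Pooled: Drug U 27.6% vs Drug V 26.2%; Drug V is lower overall.

pooled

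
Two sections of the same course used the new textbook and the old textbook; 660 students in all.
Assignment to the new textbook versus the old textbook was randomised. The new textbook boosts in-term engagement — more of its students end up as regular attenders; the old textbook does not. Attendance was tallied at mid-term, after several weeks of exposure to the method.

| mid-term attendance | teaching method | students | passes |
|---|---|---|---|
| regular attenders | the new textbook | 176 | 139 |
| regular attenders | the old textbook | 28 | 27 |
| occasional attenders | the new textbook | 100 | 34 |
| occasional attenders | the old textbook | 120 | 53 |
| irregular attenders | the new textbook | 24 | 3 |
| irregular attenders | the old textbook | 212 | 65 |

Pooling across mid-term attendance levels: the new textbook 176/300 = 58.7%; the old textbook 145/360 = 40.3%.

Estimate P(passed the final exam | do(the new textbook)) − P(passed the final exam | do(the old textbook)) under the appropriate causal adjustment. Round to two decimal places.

+0.18

The stratified and pooled comparisons disagree (the old textbook wins within each mid-term attendance; the new textbook wins overall), so the answer turns on the causal role of mid-term attendance.
Mid-term attendance here is a post-treatment variable shaped by the teaching method; conditioning on it would introduce bias rather than remove it. The overall comparison is the causal one.
The causal difference is the pooled difference: 0.587 − 0.403 = +0.184.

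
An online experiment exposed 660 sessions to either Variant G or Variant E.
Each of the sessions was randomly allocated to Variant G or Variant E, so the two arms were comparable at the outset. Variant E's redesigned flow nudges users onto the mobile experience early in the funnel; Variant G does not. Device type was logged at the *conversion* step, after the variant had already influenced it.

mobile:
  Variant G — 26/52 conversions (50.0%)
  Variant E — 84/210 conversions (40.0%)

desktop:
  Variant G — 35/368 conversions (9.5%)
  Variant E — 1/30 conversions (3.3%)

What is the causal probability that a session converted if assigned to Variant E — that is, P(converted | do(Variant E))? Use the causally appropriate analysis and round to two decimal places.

Stratifying would compare variants among sessions the variants themselves sorted into device type groups — a form of selection on an intermediate. The unconditioned pooled rates give the total causal effect.
So P(outcome | do(Variant E)) is just the pooled rate for Variant E: 85/240 = 0.354.

0.35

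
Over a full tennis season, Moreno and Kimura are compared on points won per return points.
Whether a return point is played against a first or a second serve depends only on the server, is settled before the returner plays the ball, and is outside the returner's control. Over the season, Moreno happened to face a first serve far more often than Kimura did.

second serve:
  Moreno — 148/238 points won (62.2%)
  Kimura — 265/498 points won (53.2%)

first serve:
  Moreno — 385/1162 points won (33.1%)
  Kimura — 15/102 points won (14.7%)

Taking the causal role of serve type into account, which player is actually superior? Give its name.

Moreno

Within every serve type level Moreno has the higher rate, yet pooled Kimura does — Simpson's reversal.
The imbalance in serve type arose from how return points were allocated, not from anything the player did; and serve type independently affects the outcome. The pooled gap is confounded — condition on serve type.
Within each level — second serve: 62.2% vs 53.2%; first serve: 33.1% vs 14.7% — Moreno is higher every time.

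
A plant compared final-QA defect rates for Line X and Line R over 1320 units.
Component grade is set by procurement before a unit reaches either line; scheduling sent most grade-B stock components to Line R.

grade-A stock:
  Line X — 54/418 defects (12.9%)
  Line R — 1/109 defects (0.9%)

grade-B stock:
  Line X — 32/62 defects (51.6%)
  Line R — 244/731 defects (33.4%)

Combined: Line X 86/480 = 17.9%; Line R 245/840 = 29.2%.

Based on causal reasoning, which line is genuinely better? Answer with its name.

The component grade-specific comparison favours Line R throughout, but the pooled figures favour Line X. The question is whether to condition on component grade.
Component grade differs across lines for reasons unrelated to any effect of the line itself, and it separately predicts the outcome — a classic confounder. We must compare within component grade levels.
Within each level — grade-A stock: 12.9% vs 0.9%; grade-B stock: 51.6% vs 33.4% — Line R is lower every time.

Line R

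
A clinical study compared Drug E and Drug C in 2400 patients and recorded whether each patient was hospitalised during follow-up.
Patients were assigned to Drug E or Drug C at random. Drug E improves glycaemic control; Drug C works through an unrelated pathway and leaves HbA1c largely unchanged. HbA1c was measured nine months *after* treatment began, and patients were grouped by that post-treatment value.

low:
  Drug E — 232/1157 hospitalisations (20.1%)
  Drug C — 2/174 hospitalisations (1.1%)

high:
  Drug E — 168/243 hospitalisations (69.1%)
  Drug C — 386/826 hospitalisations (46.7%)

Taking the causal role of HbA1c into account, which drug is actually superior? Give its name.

The stratified and pooled comparisons disagree (Drug C wins within each HbA1c; Drug E wins overall), so the answer turns on the causal role of HbA1c.
HbA1c here is a post-treatment variable shaped by the drug; conditioning on it would introduce bias rather than remove it. The overall comparison is the causal one.
Pooled: Drug E 28.6% vs Drug C 38.8%; Drug E is lower overall.

Drug E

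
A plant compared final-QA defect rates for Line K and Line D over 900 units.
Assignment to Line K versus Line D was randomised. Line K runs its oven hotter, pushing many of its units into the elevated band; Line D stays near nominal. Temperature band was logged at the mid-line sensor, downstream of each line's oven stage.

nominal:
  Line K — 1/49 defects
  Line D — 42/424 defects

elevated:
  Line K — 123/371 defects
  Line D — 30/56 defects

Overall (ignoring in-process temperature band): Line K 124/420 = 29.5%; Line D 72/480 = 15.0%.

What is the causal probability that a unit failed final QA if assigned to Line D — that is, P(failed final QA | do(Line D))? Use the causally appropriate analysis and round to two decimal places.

The in-process temperature band-specific comparison favours Line K throughout, but the pooled figures favour Line D. The question is whether to condition on in-process temperature band.
The distribution of in-process temperature band is itself part of what the line does — it is an intermediate outcome. Holding it fixed would remove that part of the effect; the total effect is the pooled difference.
So P(outcome | do(Line D)) is just the pooled rate for Line D: 72/480 = 0.150.

0.15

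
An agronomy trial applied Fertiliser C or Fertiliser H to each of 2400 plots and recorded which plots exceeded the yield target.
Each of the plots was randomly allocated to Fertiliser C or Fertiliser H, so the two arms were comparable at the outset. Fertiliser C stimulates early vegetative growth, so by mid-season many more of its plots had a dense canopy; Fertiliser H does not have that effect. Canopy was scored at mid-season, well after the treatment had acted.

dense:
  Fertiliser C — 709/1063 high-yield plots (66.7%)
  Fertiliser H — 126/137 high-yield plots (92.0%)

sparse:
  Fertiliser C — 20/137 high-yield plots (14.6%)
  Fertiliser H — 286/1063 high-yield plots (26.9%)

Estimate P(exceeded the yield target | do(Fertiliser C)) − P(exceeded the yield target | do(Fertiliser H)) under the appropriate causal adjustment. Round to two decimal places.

+0.26

The distribution of mid-season canopy is itself part of what the fertiliser does — it is an intermediate outcome. Holding it fixed would remove that part of the effect; the total effect is the pooled difference.
The causal difference is the pooled difference: 0.608 − 0.343 = +0.264.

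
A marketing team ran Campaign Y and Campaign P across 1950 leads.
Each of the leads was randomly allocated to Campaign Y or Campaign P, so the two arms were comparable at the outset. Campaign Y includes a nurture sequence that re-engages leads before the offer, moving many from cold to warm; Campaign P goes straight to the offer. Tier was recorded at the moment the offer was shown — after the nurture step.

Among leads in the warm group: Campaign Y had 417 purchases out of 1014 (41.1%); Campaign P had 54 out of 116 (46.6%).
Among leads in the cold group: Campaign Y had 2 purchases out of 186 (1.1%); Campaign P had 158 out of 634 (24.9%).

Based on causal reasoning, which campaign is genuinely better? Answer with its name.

Campaign Y

Engagement tier is recorded after the campaign and is itself shifted by it — it sits on the causal path from campaign to outcome. Conditioning on a mediator would strip out part of the effect we want; the pooled comparison gives the total causal effect.
Pooled: Campaign Y 34.9% vs Campaign P 28.3%; Campaign Y is higher overall.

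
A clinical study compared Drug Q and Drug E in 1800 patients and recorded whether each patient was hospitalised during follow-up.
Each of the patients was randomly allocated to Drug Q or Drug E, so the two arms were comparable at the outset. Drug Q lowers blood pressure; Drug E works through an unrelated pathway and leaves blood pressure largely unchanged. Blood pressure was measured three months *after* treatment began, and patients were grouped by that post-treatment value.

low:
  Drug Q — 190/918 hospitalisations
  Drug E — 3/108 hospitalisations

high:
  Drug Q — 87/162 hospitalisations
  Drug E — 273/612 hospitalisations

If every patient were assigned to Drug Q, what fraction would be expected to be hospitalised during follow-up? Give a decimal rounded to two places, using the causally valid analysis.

Within every blood pressure level Drug E has the lower rate, yet pooled Drug Q does — Simpson's reversal.
Stratifying would compare drugs among patients the drugs themselves sorted into blood pressure groups — a form of selection on an intermediate. The unconditioned pooled rates give the total causal effect.
So P(outcome | do(Drug Q)) is just the pooled rate for Drug Q: 277/1080 = 0.256.

0.26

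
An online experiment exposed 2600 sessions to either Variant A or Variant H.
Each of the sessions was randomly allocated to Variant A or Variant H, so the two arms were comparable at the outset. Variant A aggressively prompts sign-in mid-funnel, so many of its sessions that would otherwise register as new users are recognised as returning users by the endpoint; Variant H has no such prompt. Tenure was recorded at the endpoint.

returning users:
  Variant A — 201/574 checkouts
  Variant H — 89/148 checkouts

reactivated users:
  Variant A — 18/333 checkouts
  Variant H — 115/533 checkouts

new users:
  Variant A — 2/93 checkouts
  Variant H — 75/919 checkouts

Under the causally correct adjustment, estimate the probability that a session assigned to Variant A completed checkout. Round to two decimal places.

User tenure is downstream of the variant. One should not condition on a consequence of treatment, so the overall rates are the right comparison.
So P(outcome | do(Variant A)) is just the pooled rate for Variant A: 221/1000 = 0.221.

0.22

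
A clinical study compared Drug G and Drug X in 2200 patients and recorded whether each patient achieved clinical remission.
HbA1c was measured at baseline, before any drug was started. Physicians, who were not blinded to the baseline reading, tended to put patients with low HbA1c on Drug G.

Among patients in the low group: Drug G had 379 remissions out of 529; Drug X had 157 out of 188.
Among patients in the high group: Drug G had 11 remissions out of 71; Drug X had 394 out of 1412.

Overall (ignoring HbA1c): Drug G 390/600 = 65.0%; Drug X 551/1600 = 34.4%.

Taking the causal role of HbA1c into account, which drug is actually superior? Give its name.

Drug X

The HbA1c-specific comparison favours Drug X throughout, but the pooled figures favour Drug G. The question is whether to condition on HbA1c.
HbA1c satisfies the back-door criterion: it is not a descendant of the drug, and it blocks the spurious path from drug to outcome. Adjusting for it (i.e., using the within-HbA1c rates) gives the causal effect.
Within each level — low: 71.6% vs 83.5%; high: 15.5% vs 27.9% — Drug X is higher every time.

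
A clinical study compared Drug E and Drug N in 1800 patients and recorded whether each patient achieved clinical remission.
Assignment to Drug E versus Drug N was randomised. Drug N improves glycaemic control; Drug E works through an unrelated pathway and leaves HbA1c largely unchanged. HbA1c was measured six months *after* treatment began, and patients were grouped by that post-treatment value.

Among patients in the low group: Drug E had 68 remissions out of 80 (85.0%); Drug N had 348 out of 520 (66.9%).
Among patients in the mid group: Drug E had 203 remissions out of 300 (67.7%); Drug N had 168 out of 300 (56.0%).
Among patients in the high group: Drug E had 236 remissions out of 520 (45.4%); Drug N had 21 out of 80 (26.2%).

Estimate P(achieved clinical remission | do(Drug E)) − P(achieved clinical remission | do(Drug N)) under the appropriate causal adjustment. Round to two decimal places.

-0.03

Within every HbA1c level Drug E has the higher rate, yet pooled Drug N does — Simpson's reversal.
The distribution of HbA1c is itself part of what the drug does — it is an intermediate outcome. Holding it fixed would remove that part of the effect; the total effect is the pooled difference.
The causal difference is the pooled difference: 0.563 − 0.597 = -0.033.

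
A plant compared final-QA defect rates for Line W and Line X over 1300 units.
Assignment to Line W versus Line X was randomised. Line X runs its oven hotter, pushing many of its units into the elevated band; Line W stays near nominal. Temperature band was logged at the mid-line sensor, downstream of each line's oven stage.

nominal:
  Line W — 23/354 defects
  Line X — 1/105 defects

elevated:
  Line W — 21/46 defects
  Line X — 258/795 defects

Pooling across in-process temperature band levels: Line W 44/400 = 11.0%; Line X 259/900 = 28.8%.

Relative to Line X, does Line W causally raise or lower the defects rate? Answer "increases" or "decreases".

decreases

The in-process temperature band-specific comparison favours Line X throughout, but the pooled figures favour Line W. The question is whether to condition on in-process temperature band.
In-process temperature band is recorded after the line and is itself shifted by it — it sits on the causal path from line to outcome. Conditioning on a mediator would strip out part of the effect we want; the pooled comparison gives the total causal effect.
Pooled: Line W 11.0% vs Line X 28.8%; Line W is lower overall.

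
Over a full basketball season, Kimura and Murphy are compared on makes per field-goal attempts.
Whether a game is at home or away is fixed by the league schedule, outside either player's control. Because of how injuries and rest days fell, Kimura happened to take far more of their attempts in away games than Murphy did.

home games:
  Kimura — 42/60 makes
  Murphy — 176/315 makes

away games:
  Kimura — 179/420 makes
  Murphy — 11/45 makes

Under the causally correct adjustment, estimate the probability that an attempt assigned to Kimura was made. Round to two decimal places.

0.55

Kimura is higher inside every game venue stratum but Murphy is higher in aggregate. Whether to stratify depends on how game venue relates to the player.
Nothing the player does changes game venue; the imbalance is an allocation artefact. With game venue also predicting the outcome, the pooled figure is confounded, and the within-stratum comparison is the causal one.
Standardising Kimura to the population game venue mix: 0.446·42/60 + 0.554·179/420 = 0.548.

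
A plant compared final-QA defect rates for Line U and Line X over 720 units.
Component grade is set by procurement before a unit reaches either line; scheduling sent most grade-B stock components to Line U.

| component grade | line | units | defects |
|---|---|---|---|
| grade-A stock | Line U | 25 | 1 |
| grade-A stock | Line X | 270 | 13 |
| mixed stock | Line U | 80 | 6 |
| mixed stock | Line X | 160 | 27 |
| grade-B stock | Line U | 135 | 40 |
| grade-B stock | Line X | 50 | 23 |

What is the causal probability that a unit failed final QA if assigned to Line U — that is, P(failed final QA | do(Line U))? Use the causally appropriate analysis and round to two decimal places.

Nothing the line does changes component grade; the imbalance is an allocation artefact. With component grade also predicting the outcome, the pooled figure is confounded, and the within-stratum comparison is the causal one.
Standardising Line U to the population component grade mix: 0.410·1/25 + 0.333·6/80 + 0.257·40/135 = 0.118.

0.12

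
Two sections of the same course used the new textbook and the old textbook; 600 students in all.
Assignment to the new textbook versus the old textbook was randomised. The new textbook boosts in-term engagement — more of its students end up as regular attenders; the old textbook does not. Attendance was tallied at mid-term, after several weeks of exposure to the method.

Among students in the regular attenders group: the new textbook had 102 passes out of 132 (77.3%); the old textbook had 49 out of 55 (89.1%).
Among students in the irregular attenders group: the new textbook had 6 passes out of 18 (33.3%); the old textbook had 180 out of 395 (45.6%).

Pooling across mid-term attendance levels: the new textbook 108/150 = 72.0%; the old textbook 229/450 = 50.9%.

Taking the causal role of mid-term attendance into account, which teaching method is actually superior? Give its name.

The stratified and pooled comparisons disagree (the old textbook wins within each mid-term attendance; the new textbook wins overall), so the answer turns on the causal role of mid-term attendance.
Mid-term attendance is recorded after the teaching method and is itself shifted by it — it sits on the causal path from teaching method to outcome. Conditioning on a mediator would strip out part of the effect we want; the pooled comparison gives the total causal effect.
Pooled: the new textbook 72.0% vs the old textbook 50.9%; the new textbook is higher overall.

the new textbook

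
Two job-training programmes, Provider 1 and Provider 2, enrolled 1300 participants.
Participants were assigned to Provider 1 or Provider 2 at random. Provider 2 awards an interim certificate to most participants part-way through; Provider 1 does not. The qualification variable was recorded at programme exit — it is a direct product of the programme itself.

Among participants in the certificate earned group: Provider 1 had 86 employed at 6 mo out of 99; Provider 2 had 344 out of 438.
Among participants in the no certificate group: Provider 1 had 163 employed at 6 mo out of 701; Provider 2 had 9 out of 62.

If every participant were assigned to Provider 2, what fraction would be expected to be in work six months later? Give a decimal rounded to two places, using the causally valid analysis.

The qualification attained during the programme-specific comparison favours Provider 1 throughout, but the pooled figures favour Provider 2. The question is whether to condition on qualification attained during the programme.
The distribution of qualification attained during the programme is itself part of what the programme does — it is an intermediate outcome. Holding it fixed would remove that part of the effect; the total effect is the pooled difference.
So P(outcome | do(Provider 2)) is just the pooled rate for Provider 2: 353/500 = 0.706.

0.71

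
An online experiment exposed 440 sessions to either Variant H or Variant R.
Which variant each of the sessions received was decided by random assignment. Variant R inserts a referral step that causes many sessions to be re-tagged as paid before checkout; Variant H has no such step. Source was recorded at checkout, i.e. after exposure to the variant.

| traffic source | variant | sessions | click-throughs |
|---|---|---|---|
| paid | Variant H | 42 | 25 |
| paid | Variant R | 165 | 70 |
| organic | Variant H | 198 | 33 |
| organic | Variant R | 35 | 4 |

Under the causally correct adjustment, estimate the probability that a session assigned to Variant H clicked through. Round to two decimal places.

Variant H is higher inside every traffic source stratum but Variant R is higher in aggregate. Whether to stratify depends on how traffic source relates to the variant.
Traffic source is downstream of the variant. One should not condition on a consequence of treatment, so the overall rates are the right comparison.
So P(outcome | do(Variant H)) is just the pooled rate for Variant H: 58/240 = 0.242.

0.24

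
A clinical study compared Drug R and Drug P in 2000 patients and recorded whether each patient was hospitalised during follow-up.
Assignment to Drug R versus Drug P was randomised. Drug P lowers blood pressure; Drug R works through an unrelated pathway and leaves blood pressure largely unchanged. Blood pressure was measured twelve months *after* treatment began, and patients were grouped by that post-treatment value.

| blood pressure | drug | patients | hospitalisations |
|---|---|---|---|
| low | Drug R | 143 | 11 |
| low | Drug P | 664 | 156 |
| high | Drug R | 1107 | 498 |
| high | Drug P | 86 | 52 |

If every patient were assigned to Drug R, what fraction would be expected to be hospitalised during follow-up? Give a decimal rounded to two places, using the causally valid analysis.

Stratifying would compare drugs among patients the drugs themselves sorted into blood pressure groups — a form of selection on an intermediate. The unconditioned pooled rates give the total causal effect.
So P(outcome | do(Drug R)) is just the pooled rate for Drug R: 509/1250 = 0.407.

0.41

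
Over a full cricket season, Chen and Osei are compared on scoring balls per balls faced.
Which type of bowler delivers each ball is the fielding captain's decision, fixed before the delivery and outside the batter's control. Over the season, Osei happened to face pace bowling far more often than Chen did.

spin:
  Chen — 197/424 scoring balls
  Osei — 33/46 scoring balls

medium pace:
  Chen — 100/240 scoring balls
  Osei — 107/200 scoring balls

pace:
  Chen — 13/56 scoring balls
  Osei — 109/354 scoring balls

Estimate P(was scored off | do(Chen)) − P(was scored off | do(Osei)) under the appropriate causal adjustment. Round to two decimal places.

-0.15

Nothing the player does changes bowling type; the imbalance is an allocation artefact. With bowling type also predicting the outcome, the pooled figure is confounded, and the within-stratum comparison is the causal one.
Adjusting over the population distribution of bowling type: 0.356·(0.465−0.717) + 0.333·(0.417−0.535) + 0.311·(0.232−0.308) = -0.153.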